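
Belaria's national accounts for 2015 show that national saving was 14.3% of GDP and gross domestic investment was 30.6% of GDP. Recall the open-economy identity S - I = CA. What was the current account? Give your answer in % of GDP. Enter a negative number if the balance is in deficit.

-16.3

S - I = CA (net lending to the rest of the world).
CA = S - I = 14.3 - 30.6 = -16.3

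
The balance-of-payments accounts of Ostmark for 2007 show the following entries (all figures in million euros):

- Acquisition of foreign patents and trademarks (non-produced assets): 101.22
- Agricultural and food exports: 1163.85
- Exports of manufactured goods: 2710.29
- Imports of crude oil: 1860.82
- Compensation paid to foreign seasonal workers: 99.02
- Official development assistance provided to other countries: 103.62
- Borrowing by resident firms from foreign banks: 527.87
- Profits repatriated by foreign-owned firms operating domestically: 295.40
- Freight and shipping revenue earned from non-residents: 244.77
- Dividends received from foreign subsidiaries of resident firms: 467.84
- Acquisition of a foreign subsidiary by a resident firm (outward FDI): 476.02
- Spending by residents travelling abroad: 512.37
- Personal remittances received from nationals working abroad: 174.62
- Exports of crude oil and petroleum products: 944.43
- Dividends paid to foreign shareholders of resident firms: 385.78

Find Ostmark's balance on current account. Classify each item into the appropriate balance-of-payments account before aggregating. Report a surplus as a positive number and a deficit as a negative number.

Goods: -1860.82 + 2710.29 + 1163.85 + 944.43 = 2957.75
Services: -512.37 + 244.77 = -267.60
Primary income: -295.40 - 99.02 + 467.84 - 385.78 = -312.36
Secondary income: 174.62 - 103.62 = 71.00
Current account = 2957.75 + (-267.60) + (-312.36) + 71.00 = 2448.79
(Excluded from the current account — capital account: acquisition of foreign patents and trademarks (non-produced assets) 101.22; financial account: borrowing by resident firms from foreign banks 527.87, acquisition of a foreign subsidiary by a resident firm (outward FDI) 476.02.)

2448.79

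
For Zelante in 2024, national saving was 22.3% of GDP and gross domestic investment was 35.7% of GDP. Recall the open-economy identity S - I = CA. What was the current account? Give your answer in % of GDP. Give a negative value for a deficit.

S - I = CA (net lending to the rest of the world).
CA = S - I = 22.3 - 35.7 = -13.4

-13.4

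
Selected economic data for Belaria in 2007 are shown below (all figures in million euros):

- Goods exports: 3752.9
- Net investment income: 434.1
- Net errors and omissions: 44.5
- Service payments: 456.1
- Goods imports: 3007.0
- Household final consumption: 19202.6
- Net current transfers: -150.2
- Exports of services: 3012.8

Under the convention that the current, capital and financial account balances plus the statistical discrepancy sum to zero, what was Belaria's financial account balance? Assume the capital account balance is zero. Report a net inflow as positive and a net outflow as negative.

-3631.0

Goods balance = 3752.9 - 3007.0 = 745.9
Services balance = 3012.8 - 456.1 = 2556.7
Trade balance (goods + services) = 745.9 + 2556.7 = 3302.6
Net primary income = 434.1
Net secondary income = -150.2
Current account = 3302.6 + 434.1 + (-150.2) = 3586.5
Financial account = -(3586.5 + 44.5) = -3631.0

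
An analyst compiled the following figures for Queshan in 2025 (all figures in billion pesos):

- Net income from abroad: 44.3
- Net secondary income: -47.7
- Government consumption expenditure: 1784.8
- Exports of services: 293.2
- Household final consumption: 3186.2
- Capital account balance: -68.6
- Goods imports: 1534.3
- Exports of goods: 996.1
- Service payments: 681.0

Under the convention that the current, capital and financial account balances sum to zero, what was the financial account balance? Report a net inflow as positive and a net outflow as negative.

998.0

Goods balance = 996.1 - 1534.3 = -538.2
Services balance = 293.2 - 681.0 = -387.8
Trade balance (goods + services) = -538.2 + (-387.8) = -926.0
Net primary income = 44.3
Net secondary income = -47.7
Current account = -926.0 + 44.3 + (-47.7) = -929.4
Financial account = -(-929.4 + (-68.6)) = 998.0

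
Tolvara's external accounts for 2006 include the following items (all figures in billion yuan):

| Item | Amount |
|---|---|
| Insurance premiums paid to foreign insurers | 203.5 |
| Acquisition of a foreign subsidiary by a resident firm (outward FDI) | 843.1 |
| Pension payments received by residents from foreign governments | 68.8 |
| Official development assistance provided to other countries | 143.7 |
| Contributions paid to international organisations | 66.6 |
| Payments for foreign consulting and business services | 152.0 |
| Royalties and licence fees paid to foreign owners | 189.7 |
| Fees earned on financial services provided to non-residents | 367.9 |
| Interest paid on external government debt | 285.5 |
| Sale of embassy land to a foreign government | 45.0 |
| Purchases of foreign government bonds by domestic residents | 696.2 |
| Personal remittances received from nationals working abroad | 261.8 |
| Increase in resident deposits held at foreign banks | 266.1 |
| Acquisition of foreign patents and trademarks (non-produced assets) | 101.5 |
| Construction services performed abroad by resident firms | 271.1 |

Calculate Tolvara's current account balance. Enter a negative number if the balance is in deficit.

-71.4

Services: 367.9 + 271.1 - 152.0 - 203.5 - 189.7 = 93.8
Primary income: -285.5
Secondary income: 261.8 - 66.6 + 68.8 - 143.7 = 120.3
Current account = 93.8 + (-285.5) + 120.3 = -71.4
(Excluded from the current account — financial account: acquisition of a foreign subsidiary by a resident firm (outward FDI) 843.1, purchases of foreign government bonds by domestic residents 696.2, increase in resident deposits held at foreign banks 266.1; capital account: sale of embassy land to a foreign government 45.0, acquisition of foreign patents and trademarks (non-produced assets) 101.5.)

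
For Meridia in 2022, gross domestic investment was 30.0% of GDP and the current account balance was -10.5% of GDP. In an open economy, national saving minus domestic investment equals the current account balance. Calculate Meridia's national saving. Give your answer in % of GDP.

19.5

S = I + CA = 30.0 + (-10.5) = 19.5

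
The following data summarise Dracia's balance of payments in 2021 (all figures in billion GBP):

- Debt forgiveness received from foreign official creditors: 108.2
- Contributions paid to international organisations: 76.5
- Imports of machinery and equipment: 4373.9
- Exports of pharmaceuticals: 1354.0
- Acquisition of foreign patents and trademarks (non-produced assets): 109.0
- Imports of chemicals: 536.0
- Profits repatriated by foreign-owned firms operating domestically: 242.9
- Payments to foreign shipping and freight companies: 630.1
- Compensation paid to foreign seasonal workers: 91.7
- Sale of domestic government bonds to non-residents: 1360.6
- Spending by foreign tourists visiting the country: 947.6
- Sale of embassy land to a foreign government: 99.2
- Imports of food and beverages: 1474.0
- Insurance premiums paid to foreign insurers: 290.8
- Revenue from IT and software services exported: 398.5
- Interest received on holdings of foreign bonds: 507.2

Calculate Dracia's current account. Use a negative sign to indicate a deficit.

-4508.6

Goods: -536.0 - 1474.0 - 4373.9 + 1354.0 = -5029.9
Services: -290.8 + 398.5 + 947.6 - 630.1 = 425.2
Primary income: 507.2 - 242.9 - 91.7 = 172.6
Secondary income: -76.5
Current account = (-5029.9) + 425.2 + 172.6 + (-76.5) = -4508.6
(Excluded from the current account — capital account: debt forgiveness received from foreign official creditors 108.2, acquisition of foreign patents and trademarks (non-produced assets) 109.0, sale of embassy land to a foreign government 99.2; financial account: sale of domestic government bonds to non-residents 1360.6.)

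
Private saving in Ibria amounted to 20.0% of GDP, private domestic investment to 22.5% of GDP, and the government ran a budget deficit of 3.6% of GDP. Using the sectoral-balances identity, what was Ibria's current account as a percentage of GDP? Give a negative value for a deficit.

-6.1

By the sectoral-balances identity, CA = (S_private - I) + (T - G).
Private balance = 20.0 - 22.5 = -2.5
Government balance (T - G) = -3.6
CA = -2.5 + (-3.6) = -6.1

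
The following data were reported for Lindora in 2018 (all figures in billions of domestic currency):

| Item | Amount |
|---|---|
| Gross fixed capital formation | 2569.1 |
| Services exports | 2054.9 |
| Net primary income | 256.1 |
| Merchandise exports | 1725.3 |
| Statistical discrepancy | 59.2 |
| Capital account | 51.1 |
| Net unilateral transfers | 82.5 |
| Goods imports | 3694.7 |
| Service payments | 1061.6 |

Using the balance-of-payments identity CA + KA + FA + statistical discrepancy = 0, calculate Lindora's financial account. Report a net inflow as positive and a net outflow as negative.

527.2

Goods balance = 1725.3 - 3694.7 = -1969.4
Services balance = 2054.9 - 1061.6 = 993.3
Trade balance (goods + services) = -1969.4 + 993.3 = -976.1
Net primary income = 256.1
Net secondary income = 82.5
Current account = -976.1 + 256.1 + 82.5 = -637.5
Financial account = -(-637.5 + 51.1 + 59.2) = 527.2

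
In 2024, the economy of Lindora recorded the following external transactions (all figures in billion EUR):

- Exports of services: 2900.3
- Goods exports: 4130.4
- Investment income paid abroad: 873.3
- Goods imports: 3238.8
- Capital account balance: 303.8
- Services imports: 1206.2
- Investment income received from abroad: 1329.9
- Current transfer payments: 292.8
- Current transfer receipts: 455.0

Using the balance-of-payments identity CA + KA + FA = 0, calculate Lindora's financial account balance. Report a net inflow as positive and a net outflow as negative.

Goods balance = 4130.4 - 3238.8 = 891.6
Services balance = 2900.3 - 1206.2 = 1694.1
Trade balance (goods + services) = 891.6 + 1694.1 = 2585.7
Net primary income = 1329.9 - 873.3 = 456.6
Net secondary income = 455.0 - 292.8 = 162.2
Current account = 2585.7 + 456.6 + 162.2 = 3204.5
Financial account = -(3204.5 + 303.8) = -3508.3

-3508.3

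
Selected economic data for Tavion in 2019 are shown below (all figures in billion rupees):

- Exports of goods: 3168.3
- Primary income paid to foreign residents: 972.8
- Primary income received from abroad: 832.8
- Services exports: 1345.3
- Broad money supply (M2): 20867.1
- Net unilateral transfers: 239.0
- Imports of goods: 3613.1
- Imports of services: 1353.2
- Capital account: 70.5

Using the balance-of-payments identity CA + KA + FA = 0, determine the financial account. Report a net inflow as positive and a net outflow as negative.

Goods balance = 3168.3 - 3613.1 = -444.8
Services balance = 1345.3 - 1353.2 = -7.9
Trade balance (goods + services) = -444.8 + (-7.9) = -452.7
Net primary income = 832.8 - 972.8 = -140.0
Net secondary income = 239.0
Current account = -452.7 + (-140.0) + 239.0 = -353.7
Financial account = -(-353.7 + 70.5) = 283.2

283.2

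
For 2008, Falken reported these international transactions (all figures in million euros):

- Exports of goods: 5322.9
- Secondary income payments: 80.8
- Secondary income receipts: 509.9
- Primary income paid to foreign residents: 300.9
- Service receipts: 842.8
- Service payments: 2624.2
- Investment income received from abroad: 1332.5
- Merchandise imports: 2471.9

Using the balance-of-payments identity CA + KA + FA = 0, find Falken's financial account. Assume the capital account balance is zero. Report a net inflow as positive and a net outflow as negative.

Goods balance = 5322.9 - 2471.9 = 2851.0
Services balance = 842.8 - 2624.2 = -1781.4
Trade balance (goods + services) = 2851.0 + (-1781.4) = 1069.6
Net primary income = 1332.5 - 300.9 = 1031.6
Net secondary income = 509.9 - 80.8 = 429.1
Current account = 1069.6 + 1031.6 + 429.1 = 2530.3
Financial account = -(2530.3) = -2530.3

-2530.3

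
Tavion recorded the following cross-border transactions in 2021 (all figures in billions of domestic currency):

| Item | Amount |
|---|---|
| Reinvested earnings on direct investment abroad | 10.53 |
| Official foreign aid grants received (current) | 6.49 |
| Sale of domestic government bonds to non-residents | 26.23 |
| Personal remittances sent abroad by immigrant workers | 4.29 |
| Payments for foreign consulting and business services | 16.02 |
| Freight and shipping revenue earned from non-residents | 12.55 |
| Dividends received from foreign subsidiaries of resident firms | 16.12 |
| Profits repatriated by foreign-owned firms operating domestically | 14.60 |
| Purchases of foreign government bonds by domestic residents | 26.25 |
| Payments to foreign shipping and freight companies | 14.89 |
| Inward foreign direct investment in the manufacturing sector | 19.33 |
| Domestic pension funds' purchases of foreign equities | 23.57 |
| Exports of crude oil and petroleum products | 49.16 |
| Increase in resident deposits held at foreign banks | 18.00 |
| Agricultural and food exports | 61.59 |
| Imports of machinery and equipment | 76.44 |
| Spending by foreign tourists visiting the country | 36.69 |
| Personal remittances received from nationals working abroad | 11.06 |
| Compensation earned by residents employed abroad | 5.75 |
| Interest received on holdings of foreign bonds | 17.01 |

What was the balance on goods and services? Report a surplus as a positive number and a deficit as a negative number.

52.64

Goods: 61.59 - 76.44 + 49.16 = 34.31
Services: 12.55 - 16.02 - 14.89 + 36.69 = 18.33
Trade balance = 34.31 + 18.33 = 52.64
(Excluded from the trade balance — primary income: reinvested earnings on direct investment abroad 10.53, dividends received from foreign subsidiaries of resident firms 16.12, profits repatriated by foreign-owned firms operating domestically 14.60, compensation earned by residents employed abroad 5.75, interest received on holdings of foreign bonds 17.01; secondary income: official foreign aid grants received (current) 6.49, personal remittances sent abroad by immigrant workers 4.29, personal remittances received from nationals working abroad 11.06; financial account: sale of domestic government bonds to non-residents 26.23, purchases of foreign government bonds by domestic residents 26.25, inward foreign direct investment in the manufacturing sector 19.33, domestic pension funds' purchases of foreign equities 23.57, increase in resident deposits held at foreign banks 18.00.)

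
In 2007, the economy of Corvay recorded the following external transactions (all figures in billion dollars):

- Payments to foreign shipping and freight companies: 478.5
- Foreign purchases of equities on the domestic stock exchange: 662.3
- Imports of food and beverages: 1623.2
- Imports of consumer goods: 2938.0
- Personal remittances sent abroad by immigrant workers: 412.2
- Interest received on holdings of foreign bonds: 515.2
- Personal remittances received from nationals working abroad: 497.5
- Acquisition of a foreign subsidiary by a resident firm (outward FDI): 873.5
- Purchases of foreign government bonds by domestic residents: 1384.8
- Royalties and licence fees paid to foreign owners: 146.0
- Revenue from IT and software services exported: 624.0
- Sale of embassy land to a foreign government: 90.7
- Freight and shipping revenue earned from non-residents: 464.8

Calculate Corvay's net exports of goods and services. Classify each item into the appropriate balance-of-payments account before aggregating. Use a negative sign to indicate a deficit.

Goods: -1623.2 - 2938.0 = -4561.2
Services: 464.8 - 478.5 + 624.0 - 146.0 = 464.3
Trade balance = -4561.2 + 464.3 = -4096.9
(Excluded from the trade balance — financial account: foreign purchases of equities on the domestic stock exchange 662.3, acquisition of a foreign subsidiary by a resident firm (outward FDI) 873.5, purchases of foreign government bonds by domestic residents 1384.8; secondary income: personal remittances sent abroad by immigrant workers 412.2, personal remittances received from nationals working abroad 497.5; primary income: interest received on holdings of foreign bonds 515.2; capital account: sale of embassy land to a foreign government 90.7.)

-4096.9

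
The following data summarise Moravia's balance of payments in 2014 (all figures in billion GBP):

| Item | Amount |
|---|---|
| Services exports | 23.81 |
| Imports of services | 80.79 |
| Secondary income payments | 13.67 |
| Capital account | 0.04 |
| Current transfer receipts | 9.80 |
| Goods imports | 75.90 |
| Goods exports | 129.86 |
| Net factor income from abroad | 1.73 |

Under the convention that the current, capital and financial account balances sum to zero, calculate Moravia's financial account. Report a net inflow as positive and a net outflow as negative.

5.12

Goods balance = 129.86 - 75.90 = 53.96
Services balance = 23.81 - 80.79 = -56.98
Trade balance (goods + services) = 53.96 + (-56.98) = -3.02
Net primary income = 1.73
Net secondary income = 9.80 - 13.67 = -3.87
Current account = -3.02 + 1.73 + (-3.87) = -5.16
Financial account = -(-5.16 + 0.04) = 5.12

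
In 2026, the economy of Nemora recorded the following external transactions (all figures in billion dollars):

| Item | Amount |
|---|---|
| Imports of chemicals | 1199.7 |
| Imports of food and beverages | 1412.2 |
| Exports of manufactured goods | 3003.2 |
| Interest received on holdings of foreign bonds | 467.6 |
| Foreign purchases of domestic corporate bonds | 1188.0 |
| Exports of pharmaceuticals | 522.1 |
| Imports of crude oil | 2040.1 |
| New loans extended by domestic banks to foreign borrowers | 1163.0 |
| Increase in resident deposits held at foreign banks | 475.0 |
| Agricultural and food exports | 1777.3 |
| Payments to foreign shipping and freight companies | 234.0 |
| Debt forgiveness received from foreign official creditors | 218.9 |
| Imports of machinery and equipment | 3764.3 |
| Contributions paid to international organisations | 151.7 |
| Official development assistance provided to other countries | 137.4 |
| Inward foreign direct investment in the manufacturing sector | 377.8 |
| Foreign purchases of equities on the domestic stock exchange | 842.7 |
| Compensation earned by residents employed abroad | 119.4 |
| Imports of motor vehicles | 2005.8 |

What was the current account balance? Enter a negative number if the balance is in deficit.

Goods: -1199.7 + 3003.2 - 2040.1 - 3764.3 + 1777.3 - 2005.8 - 1412.2 + 522.1 = -5119.5
Services: -234.0
Primary income: 119.4 + 467.6 = 587.0
Secondary income: -151.7 - 137.4 = -289.1
Current account = (-5119.5) + (-234.0) + 587.0 + (-289.1) = -5055.6
(Excluded from the current account — financial account: foreign purchases of domestic corporate bonds 1188.0, new loans extended by domestic banks to foreign borrowers 1163.0, increase in resident deposits held at foreign banks 475.0, inward foreign direct investment in the manufacturing sector 377.8, foreign purchases of equities on the domestic stock exchange 842.7; capital account: debt forgiveness received from foreign official creditors 218.9.)

-5055.6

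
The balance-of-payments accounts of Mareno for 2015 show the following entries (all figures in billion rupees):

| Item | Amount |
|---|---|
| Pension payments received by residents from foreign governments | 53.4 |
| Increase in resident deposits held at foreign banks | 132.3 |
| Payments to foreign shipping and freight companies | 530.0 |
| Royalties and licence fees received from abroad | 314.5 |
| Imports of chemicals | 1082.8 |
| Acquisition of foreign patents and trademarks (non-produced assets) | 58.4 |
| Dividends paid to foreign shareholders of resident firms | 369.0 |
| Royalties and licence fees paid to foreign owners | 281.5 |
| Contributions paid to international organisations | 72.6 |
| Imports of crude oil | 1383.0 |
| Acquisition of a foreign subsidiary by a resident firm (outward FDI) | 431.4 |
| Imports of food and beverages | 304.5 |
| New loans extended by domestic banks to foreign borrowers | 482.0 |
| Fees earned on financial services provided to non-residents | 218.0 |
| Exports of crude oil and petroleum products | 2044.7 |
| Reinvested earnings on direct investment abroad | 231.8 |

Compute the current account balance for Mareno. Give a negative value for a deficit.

-1161.0

Goods: 2044.7 - 1082.8 - 304.5 - 1383.0 = -725.6
Services: 314.5 + 218.0 - 530.0 - 281.5 = -279.0
Primary income: -369.0 + 231.8 = -137.2
Secondary income: -72.6 + 53.4 = -19.2
Current account = (-725.6) + (-279.0) + (-137.2) + (-19.2) = -1161.0
(Excluded from the current account — financial account: increase in resident deposits held at foreign banks 132.3, acquisition of a foreign subsidiary by a resident firm (outward FDI) 431.4, new loans extended by domestic banks to foreign borrowers 482.0; capital account: acquisition of foreign patents and trademarks (non-produced assets) 58.4.)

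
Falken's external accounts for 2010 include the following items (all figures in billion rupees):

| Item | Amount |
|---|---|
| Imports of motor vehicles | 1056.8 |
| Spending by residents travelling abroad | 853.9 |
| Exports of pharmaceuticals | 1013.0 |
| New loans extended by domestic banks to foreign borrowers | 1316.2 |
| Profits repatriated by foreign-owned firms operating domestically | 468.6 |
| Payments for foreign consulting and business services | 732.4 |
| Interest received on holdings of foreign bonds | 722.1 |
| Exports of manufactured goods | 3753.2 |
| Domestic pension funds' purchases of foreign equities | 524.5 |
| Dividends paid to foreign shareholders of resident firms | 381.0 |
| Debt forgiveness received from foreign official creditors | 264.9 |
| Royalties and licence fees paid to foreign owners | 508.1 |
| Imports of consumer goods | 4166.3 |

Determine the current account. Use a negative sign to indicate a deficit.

Goods: 3753.2 + 1013.0 - 1056.8 - 4166.3 = -456.9
Services: -853.9 - 508.1 - 732.4 = -2094.4
Primary income: -468.6 - 381.0 + 722.1 = -127.5
Current account = (-456.9) + (-2094.4) + (-127.5) = -2678.8
(Excluded from the current account — financial account: new loans extended by domestic banks to foreign borrowers 1316.2, domestic pension funds' purchases of foreign equities 524.5; capital account: debt forgiveness received from foreign official creditors 264.9.)

-2678.8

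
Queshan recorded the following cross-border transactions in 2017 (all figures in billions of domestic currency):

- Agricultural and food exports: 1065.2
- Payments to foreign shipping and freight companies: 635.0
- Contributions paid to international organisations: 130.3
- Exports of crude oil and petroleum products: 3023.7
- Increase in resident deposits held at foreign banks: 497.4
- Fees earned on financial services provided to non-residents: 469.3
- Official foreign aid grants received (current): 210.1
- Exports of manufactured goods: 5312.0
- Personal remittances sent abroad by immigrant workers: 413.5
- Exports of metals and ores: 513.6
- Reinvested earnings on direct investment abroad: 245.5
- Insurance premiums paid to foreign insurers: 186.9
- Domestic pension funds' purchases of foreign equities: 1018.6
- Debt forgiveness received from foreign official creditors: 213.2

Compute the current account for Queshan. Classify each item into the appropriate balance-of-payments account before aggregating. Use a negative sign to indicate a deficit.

Goods: 3023.7 + 5312.0 + 513.6 + 1065.2 = 9914.5
Services: 469.3 - 635.0 - 186.9 = -352.6
Primary income: 245.5
Secondary income: -130.3 + 210.1 - 413.5 = -333.7
Current account = 9914.5 + (-352.6) + 245.5 + (-333.7) = 9473.7
(Excluded from the current account — financial account: increase in resident deposits held at foreign banks 497.4, domestic pension funds' purchases of foreign equities 1018.6; capital account: debt forgiveness received from foreign official creditors 213.2.)

9473.7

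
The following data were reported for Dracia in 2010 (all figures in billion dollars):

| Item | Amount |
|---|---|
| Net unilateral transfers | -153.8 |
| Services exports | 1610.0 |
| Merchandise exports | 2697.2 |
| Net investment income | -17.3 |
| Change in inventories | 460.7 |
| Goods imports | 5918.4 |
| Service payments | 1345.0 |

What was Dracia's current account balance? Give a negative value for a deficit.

-3127.3

Goods balance = 2697.2 - 5918.4 = -3221.2
Services balance = 1610.0 - 1345.0 = 265.0
Trade balance (goods + services) = -3221.2 + 265.0 = -2956.2
Net primary income = -17.3
Net secondary income = -153.8
Current account = -2956.2 + (-17.3) + (-153.8) = -3127.3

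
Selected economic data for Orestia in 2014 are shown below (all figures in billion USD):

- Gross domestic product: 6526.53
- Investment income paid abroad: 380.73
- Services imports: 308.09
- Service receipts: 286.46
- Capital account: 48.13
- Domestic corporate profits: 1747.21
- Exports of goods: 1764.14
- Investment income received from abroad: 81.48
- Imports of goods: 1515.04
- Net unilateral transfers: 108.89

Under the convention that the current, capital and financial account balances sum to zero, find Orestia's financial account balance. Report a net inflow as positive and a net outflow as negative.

Goods balance = 1764.14 - 1515.04 = 249.10
Services balance = 286.46 - 308.09 = -21.63
Trade balance (goods + services) = 249.10 + (-21.63) = 227.47
Net primary income = 81.48 - 380.73 = -299.25
Net secondary income = 108.89
Current account = 227.47 + (-299.25) + 108.89 = 37.11
Financial account = -(37.11 + 48.13) = -85.24

-85.24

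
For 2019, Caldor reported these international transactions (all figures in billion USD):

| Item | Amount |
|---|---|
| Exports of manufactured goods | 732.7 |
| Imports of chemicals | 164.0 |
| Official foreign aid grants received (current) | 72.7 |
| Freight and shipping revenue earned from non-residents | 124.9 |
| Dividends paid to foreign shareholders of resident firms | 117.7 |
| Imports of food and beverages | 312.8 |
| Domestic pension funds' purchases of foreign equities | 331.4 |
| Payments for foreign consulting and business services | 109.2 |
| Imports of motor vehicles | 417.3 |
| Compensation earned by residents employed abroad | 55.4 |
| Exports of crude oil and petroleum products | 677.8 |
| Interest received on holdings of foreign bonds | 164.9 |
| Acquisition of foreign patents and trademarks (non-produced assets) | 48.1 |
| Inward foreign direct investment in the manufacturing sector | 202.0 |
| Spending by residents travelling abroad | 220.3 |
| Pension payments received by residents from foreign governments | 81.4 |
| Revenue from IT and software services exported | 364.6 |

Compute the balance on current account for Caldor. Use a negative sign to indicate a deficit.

Goods: -312.8 + 677.8 - 417.3 - 164.0 + 732.7 = 516.4
Services: 124.9 + 364.6 - 109.2 - 220.3 = 160.0
Primary income: 164.9 - 117.7 + 55.4 = 102.6
Secondary income: 81.4 + 72.7 = 154.1
Current account = 516.4 + 160.0 + 102.6 + 154.1 = 933.1
(Excluded from the current account — financial account: domestic pension funds' purchases of foreign equities 331.4, inward foreign direct investment in the manufacturing sector 202.0; capital account: acquisition of foreign patents and trademarks (non-produced assets) 48.1.)

933.1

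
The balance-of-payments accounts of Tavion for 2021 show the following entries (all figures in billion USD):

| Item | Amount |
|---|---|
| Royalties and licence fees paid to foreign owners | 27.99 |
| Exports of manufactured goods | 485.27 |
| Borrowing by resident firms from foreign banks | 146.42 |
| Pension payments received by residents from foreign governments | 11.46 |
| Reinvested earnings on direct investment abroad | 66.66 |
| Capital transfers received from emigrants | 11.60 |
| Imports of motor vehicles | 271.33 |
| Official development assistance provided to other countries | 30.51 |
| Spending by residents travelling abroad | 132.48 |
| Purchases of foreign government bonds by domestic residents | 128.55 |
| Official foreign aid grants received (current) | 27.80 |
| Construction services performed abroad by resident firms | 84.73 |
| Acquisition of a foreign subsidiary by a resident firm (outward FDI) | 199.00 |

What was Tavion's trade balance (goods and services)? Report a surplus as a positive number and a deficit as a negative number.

Goods: 485.27 - 271.33 = 213.94
Services: -132.48 + 84.73 - 27.99 = -75.74
Trade balance = 213.94 + (-75.74) = 138.20
(Excluded from the trade balance — financial account: borrowing by resident firms from foreign banks 146.42, purchases of foreign government bonds by domestic residents 128.55, acquisition of a foreign subsidiary by a resident firm (outward FDI) 199.00; secondary income: pension payments received by residents from foreign governments 11.46, official development assistance provided to other countries 30.51, official foreign aid grants received (current) 27.80; primary income: reinvested earnings on direct investment abroad 66.66; capital account: capital transfers received from emigrants 11.60.)

138.20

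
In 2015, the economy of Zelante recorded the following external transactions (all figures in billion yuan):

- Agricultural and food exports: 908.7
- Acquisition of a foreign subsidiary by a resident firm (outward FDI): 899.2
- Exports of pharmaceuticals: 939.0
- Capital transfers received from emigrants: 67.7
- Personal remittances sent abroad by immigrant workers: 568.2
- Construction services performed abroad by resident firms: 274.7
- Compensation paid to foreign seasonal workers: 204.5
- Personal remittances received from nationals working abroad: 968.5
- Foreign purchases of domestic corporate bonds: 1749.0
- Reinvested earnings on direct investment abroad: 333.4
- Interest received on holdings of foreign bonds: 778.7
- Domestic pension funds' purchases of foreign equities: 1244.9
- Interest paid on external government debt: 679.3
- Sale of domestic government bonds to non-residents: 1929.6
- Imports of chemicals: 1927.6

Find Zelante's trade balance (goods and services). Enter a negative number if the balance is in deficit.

194.8

Goods: 939.0 - 1927.6 + 908.7 = -79.9
Services: 274.7
Trade balance = -79.9 + 274.7 = 194.8
(Excluded from the trade balance — financial account: acquisition of a foreign subsidiary by a resident firm (outward FDI) 899.2, foreign purchases of domestic corporate bonds 1749.0, domestic pension funds' purchases of foreign equities 1244.9, sale of domestic government bonds to non-residents 1929.6; capital account: capital transfers received from emigrants 67.7; secondary income: personal remittances sent abroad by immigrant workers 568.2, personal remittances received from nationals working abroad 968.5; primary income: compensation paid to foreign seasonal workers 204.5, reinvested earnings on direct investment abroad 333.4, interest received on holdings of foreign bonds 778.7, interest paid on external government debt 679.3.)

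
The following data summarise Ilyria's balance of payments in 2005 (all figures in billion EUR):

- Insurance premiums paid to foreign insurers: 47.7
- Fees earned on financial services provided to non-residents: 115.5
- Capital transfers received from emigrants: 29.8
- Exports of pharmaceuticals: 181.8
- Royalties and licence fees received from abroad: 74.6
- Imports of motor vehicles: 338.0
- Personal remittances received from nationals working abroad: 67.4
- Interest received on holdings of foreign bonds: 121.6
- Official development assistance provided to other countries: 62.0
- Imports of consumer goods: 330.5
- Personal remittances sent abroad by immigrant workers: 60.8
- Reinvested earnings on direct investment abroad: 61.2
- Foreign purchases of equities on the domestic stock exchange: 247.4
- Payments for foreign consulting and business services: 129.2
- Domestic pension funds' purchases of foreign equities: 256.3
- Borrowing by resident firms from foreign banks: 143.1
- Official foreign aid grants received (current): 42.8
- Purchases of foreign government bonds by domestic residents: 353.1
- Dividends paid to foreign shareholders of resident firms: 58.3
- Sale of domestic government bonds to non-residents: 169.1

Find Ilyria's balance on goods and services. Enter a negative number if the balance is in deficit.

Goods: 181.8 - 338.0 - 330.5 = -486.7
Services: -129.2 + 115.5 + 74.6 - 47.7 = 13.2
Trade balance = -486.7 + 13.2 = -473.5
(Excluded from the trade balance — capital account: capital transfers received from emigrants 29.8; secondary income: personal remittances received from nationals working abroad 67.4, official development assistance provided to other countries 62.0, personal remittances sent abroad by immigrant workers 60.8, official foreign aid grants received (current) 42.8; primary income: interest received on holdings of foreign bonds 121.6, reinvested earnings on direct investment abroad 61.2, dividends paid to foreign shareholders of resident firms 58.3; financial account: foreign purchases of equities on the domestic stock exchange 247.4, domestic pension funds' purchases of foreign equities 256.3, borrowing by resident firms from foreign banks 143.1, purchases of foreign government bonds by domestic residents 353.1, sale of domestic government bonds to non-residents 169.1.)

-473.5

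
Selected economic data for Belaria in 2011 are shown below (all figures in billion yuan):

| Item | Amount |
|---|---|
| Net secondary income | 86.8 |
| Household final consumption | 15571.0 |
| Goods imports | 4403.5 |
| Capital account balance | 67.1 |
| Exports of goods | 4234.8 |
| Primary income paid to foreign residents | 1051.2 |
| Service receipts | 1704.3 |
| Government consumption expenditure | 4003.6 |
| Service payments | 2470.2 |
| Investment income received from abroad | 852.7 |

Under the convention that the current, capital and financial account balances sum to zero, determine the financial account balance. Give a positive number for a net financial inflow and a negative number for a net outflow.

979.2

Goods balance = 4234.8 - 4403.5 = -168.7
Services balance = 1704.3 - 2470.2 = -765.9
Trade balance (goods + services) = -168.7 + (-765.9) = -934.6
Net primary income = 852.7 - 1051.2 = -198.5
Net secondary income = 86.8
Current account = -934.6 + (-198.5) + 86.8 = -1046.3
Financial account = -(-1046.3 + 67.1) = 979.2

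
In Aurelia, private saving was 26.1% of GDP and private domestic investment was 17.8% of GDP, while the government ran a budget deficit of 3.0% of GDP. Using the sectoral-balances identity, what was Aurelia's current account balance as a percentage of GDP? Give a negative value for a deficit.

5.3

By the sectoral-balances identity, CA = (S_private - I) + (T - G).
Private balance = 26.1 - 17.8 = 8.3
Government balance (T - G) = -3.0
CA = 8.3 + (-3.0) = 5.3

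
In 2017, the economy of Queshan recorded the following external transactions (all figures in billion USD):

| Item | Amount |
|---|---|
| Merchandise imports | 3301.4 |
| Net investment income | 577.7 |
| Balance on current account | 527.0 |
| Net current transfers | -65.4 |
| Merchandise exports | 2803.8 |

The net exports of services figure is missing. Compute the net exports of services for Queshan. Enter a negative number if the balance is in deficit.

Current account = goods balance + services balance + net primary income + net secondary income
Sum of the known components = 14.7
Net exports of services = CA - (known components) = 527.0 - 14.7 = 512.3

512.3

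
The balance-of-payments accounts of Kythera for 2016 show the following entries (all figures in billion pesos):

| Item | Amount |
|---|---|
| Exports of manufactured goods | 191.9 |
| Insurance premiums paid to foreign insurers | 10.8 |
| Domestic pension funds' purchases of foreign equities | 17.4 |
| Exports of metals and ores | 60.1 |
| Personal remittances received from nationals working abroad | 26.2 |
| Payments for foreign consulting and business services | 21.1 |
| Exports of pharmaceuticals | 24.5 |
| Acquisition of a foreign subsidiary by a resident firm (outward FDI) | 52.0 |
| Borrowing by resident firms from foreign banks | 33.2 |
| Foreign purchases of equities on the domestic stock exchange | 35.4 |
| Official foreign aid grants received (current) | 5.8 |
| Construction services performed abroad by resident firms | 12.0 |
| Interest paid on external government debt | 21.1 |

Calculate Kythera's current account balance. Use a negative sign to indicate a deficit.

Goods: 24.5 + 60.1 + 191.9 = 276.5
Services: 12.0 - 21.1 - 10.8 = -19.9
Primary income: -21.1
Secondary income: 26.2 + 5.8 = 32.0
Current account = 276.5 + (-19.9) + (-21.1) + 32.0 = 267.5
(Excluded from the current account — financial account: domestic pension funds' purchases of foreign equities 17.4, acquisition of a foreign subsidiary by a resident firm (outward FDI) 52.0, borrowing by resident firms from foreign banks 33.2, foreign purchases of equities on the domestic stock exchange 35.4.)

267.5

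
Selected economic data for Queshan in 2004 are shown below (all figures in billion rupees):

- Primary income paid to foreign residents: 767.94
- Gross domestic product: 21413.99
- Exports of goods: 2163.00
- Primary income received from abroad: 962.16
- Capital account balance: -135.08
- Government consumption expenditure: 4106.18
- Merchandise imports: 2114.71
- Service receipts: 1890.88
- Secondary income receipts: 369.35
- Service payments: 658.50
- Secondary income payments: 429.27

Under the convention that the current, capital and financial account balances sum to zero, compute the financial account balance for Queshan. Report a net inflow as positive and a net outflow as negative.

-1279.89

Goods balance = 2163.00 - 2114.71 = 48.29
Services balance = 1890.88 - 658.50 = 1232.38
Trade balance (goods + services) = 48.29 + 1232.38 = 1280.67
Net primary income = 962.16 - 767.94 = 194.22
Net secondary income = 369.35 - 429.27 = -59.92
Current account = 1280.67 + 194.22 + (-59.92) = 1414.97
Financial account = -(1414.97 + (-135.08)) = -1279.89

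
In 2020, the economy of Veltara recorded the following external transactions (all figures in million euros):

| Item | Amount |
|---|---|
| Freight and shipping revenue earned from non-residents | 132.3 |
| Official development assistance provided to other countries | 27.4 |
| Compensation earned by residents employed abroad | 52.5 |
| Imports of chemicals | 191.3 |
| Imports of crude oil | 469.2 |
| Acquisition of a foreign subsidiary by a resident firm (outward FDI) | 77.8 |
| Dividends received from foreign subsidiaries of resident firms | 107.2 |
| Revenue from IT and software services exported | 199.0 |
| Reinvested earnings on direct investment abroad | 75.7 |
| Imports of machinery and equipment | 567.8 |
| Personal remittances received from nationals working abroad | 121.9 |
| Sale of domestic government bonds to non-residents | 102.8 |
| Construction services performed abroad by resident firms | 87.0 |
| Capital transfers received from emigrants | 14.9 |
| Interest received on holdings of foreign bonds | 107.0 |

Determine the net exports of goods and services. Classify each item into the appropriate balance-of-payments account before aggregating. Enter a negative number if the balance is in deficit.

-810.0

Goods: -469.2 - 567.8 - 191.3 = -1228.3
Services: 199.0 + 132.3 + 87.0 = 418.3
Trade balance = -1228.3 + 418.3 = -810.0
(Excluded from the trade balance — secondary income: official development assistance provided to other countries 27.4, personal remittances received from nationals working abroad 121.9; primary income: compensation earned by residents employed abroad 52.5, dividends received from foreign subsidiaries of resident firms 107.2, reinvested earnings on direct investment abroad 75.7, interest received on holdings of foreign bonds 107.0; financial account: acquisition of a foreign subsidiary by a resident firm (outward FDI) 77.8, sale of domestic government bonds to non-residents 102.8; capital account: capital transfers received from emigrants 14.9.)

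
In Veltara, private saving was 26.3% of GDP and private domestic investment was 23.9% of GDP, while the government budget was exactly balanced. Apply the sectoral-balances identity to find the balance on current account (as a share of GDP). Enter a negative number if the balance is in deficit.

2.4

By the sectoral-balances identity, CA = (S_private - I) + (T - G).
Private balance = 26.3 - 23.9 = 2.4
Government balance (T - G) = 0
CA = 2.4 + -0.0 = 2.4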